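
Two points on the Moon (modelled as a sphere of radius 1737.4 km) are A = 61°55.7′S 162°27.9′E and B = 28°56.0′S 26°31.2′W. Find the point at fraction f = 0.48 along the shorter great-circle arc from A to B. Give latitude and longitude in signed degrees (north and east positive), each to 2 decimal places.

The central angle between A and B is δ = 1.5507 rad.
With f = 0.48, the slerp weights are sin((1−f)δ)/sin δ = 0.7219 and sin(fδ)/sin δ = 0.6776.
Weighted sum of the unit vectors: (0.7219)·(-0.4487,0.1418,-0.8824) + (0.6776)·(0.7831,-0.3908,-0.4838) = (0.2067, -0.1624, -0.9648).
Converting back: φ = atan2(z, √(x²+y²)) = -74.76°, λ = atan2(y, x) = -38.16°.

-74.76°, -38.16°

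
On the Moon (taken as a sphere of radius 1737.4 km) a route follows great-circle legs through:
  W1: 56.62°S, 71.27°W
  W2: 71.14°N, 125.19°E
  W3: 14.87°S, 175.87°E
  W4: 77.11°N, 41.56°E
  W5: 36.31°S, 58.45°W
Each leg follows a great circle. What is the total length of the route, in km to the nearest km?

15088 km

Leg W1→W2: central angle 2.8606 rad, distance 4969.9 km.
Leg W2→W3: central angle 1.6157 rad, distance 2807.1 km.
Leg W3→W4: central angle 1.9832 rad, distance 3445.5 km.
Leg W4→W5: central angle 2.2249 rad, distance 3865.6 km.
Total: 4969.9 + 2807.1 + 3445.5 + 3865.6 ≈ 15088 km.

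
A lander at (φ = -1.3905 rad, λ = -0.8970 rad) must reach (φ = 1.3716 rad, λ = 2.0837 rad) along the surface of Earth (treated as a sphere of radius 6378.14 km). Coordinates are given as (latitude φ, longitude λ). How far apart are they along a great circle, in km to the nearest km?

19810 km

Let φ₁ = -1.3905 rad, φ₂ = 1.3716 rad, and Δλ = 2.9807 rad.
cos c = sin φ₁ sin φ₂ + cos φ₁ cos φ₂ cos Δλ = (-0.9838)(0.9802) + (0.1793)(0.1979)(-0.9871) = -0.99936,
so c = arccos(-0.99936) = 3.10590 rad.
Distance = R·c = 6378.14 × 3.1059 ≈ 19810 km.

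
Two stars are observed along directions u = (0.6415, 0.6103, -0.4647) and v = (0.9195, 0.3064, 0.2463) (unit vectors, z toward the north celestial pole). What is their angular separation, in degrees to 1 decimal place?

48.5°

u·v = 0.6624; |u| = 1.0000, |v| = 1.0000.
cos θ = (u·v)/(|u||v|) = 0.6624, so θ = 48.5°.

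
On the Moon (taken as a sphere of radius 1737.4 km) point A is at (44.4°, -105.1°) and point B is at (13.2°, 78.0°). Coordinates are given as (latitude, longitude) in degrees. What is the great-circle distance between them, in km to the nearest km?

With latitudes φ₁ = 44.400°, φ₂ = 13.200° and longitude difference Δλ = -176.900°:
cos c = sin φ₁ sin φ₂ + cos φ₁ cos φ₂ cos Δλ = (0.6997)(0.2284) + (0.7145)(0.9736)(-0.9985) = -0.53481,
so c = arccos(-0.53481) = 2.13508 rad.
Distance = R·c = 1737.4 × 2.1351 ≈ 3709 km.

3709 km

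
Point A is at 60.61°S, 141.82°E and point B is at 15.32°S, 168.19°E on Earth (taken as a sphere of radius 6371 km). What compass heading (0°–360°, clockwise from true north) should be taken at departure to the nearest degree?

35°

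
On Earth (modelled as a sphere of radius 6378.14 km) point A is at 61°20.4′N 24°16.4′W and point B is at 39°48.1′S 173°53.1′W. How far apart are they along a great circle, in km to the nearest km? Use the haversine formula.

16875 km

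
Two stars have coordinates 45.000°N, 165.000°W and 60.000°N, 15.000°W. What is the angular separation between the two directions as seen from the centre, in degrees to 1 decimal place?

72.2°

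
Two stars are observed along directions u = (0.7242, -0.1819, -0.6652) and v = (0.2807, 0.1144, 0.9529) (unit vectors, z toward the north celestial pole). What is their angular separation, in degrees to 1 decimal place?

116.8°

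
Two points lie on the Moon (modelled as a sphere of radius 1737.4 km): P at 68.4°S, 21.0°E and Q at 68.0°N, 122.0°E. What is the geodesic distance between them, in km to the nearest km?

4630 km

In radians: φ₁ = -1.1938, φ₂ = 1.1868, Δλ = 101.000° = 1.7628 rad.
cos c = sin φ₁ sin φ₂ + cos φ₁ cos φ₂ cos Δλ = (-0.9298)(0.9272) + (0.3681)(0.3746)(-0.1908) = -0.88839,
so c = arccos(-0.88839) = 2.66462 rad.
Distance = R·c = 1737.4 × 2.6646 ≈ 4630 km.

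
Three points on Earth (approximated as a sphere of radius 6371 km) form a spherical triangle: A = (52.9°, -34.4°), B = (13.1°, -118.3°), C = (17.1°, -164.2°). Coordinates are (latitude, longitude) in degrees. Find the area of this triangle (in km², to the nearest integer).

Side lengths (central angles): a = 0.7749, b = 1.7057, c = 1.3251 rad; semiperimeter s = 1.9029.
By l'Huilier's theorem, tan(E/4) = √[tan(s/2) tan((s−a)/2) tan((s−b)/2) tan((s−c)/2)], giving spherical excess E = 0.6404 rad.
Area = E·R² = 0.6404 × (6371)² ≈ 25993498 km².

25993498 km²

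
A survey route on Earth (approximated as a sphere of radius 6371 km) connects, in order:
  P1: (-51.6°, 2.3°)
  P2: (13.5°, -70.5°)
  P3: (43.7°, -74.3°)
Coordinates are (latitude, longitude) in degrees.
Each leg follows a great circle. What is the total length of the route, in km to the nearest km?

Leg P1→P2: central angle 1.5751 rad, distance 10035.2 km.
Leg P2→P3: central angle 0.5302 rad, distance 3377.6 km.
Total: 10035.2 + 3377.6 ≈ 13413 km.

13413 km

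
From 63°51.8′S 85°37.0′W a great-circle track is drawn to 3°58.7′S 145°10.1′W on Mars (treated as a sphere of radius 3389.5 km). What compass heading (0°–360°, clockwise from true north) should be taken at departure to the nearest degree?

296°

With φ₁ = -1.1146, φ₂ = -0.0694, Δλ = -1.0394 rad, the forward-azimuth formula gives
θ = atan2( sin Δλ cos φ₂ , cos φ₁ sin φ₂ − sin φ₁ cos φ₂ cos Δλ ) = atan2(-0.8600, 0.4233) = -63.79°.
Adding 360° brings this into [0°, 360°): 296°.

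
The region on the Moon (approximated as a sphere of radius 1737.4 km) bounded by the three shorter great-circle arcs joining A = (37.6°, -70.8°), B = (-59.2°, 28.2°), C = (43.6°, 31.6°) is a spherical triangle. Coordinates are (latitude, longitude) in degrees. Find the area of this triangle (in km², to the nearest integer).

6077734 km²

Side lengths (central angles): a = 1.7949, b = 1.2687, c = 2.1988 rad; semiperimeter s = 2.6312.
By l'Huilier's theorem, tan(E/4) = √[tan(s/2) tan((s−a)/2) tan((s−b)/2) tan((s−c)/2)], giving spherical excess E = 2.0135 rad.
Area = E·R² = 2.0135 × (1737.4)² ≈ 6077734 km².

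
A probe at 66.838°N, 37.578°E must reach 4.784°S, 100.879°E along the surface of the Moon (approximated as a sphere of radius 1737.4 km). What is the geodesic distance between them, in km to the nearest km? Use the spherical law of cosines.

2556 km

Let φ₁ = 1.1665 rad, φ₂ = -0.0835 rad, and Δλ = 1.1048 rad.
cos c = sin φ₁ sin φ₂ + cos φ₁ cos φ₂ cos Δλ = (0.9194)(-0.0834) + (0.3933)(0.9965)(0.4493) = 0.09943,
so c = arccos(0.09943) = 1.47120 rad.
Distance = R·c = 1737.4 × 1.4712 ≈ 2556 km.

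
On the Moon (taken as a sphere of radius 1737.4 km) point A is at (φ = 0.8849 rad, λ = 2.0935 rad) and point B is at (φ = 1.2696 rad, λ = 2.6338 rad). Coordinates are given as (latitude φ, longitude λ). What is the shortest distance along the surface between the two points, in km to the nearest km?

Let φ₁ = 0.8849 rad, φ₂ = 1.2696 rad, and Δλ = 0.5403 rad.
cos c = sin φ₁ sin φ₂ + cos φ₁ cos φ₂ cos Δλ = (0.7739)(0.9550) + (0.6334)(0.2967)(0.8576) = 0.90015,
so c = arccos(0.90015) = 0.45069 rad.
Distance = R·c = 1737.4 × 0.4507 ≈ 783 km.

783 km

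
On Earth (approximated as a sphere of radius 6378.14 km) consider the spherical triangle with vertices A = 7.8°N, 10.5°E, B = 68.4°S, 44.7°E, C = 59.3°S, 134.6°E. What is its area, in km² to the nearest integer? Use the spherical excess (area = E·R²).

12236264 km²

Side lengths (central angles): a = 0.6438, b = 1.9826, c = 1.3944 rad; semiperimeter s = 2.0104.
By l'Huilier's theorem, tan(E/4) = √[tan(s/2) tan((s−a)/2) tan((s−b)/2) tan((s−c)/2)], giving spherical excess E = 0.3008 rad.
Area = E·R² = 0.3008 × (6378.14)² ≈ 12236264 km².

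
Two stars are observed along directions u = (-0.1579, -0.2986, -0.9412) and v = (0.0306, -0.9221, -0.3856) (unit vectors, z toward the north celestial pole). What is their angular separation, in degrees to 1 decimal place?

u·v = 0.6334; |u| = 1.0000, |v| = 0.9999.
cos θ = (u·v)/(|u||v|) = 0.6335, so θ = 50.7°.

50.7°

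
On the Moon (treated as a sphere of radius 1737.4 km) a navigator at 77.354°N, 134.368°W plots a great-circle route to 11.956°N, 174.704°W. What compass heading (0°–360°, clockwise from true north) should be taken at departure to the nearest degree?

With φ₁ = 1.3501, φ₂ = 0.2087, Δλ = -0.7040 rad, the forward-azimuth formula gives
θ = atan2( sin Δλ cos φ₂ , cos φ₁ sin φ₂ − sin φ₁ cos φ₂ cos Δλ ) = atan2(-0.6332, -0.6823) = -137.14°.
Adding 360° brings this into [0°, 360°): 223°.

223°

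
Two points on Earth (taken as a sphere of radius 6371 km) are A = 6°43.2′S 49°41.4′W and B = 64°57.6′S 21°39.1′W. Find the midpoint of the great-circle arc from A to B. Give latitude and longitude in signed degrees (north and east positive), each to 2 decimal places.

The central angle between A and B is δ = 1.0735 rad.
With f = 0.5, the slerp weights are sin((1−f)δ)/sin δ = 0.5818 and sin(fδ)/sin δ = 0.5818.
Weighted sum of the unit vectors: (0.5818)·(0.6425,-0.7573,-0.1170) + (0.5818)·(0.3934,-0.1562,-0.9060) = (0.6027, -0.5315, -0.5952).
Converting back: φ = atan2(z, √(x²+y²)) = -36.53°, λ = atan2(y, x) = -41.41°.

-36.53°, -41.41°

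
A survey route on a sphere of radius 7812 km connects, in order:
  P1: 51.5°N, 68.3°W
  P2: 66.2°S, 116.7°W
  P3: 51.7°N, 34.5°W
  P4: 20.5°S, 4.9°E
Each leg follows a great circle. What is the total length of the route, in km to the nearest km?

Leg P1→P2: central angle 2.1523 rad, distance 16813.6 km.
Leg P2→P3: central angle 2.3242 rad, distance 18156.3 km.
Leg P3→P4: central angle 1.3961 rad, distance 10906.7 km.
Total: 16813.6 + 18156.3 + 10906.7 ≈ 45877 km.

45877 km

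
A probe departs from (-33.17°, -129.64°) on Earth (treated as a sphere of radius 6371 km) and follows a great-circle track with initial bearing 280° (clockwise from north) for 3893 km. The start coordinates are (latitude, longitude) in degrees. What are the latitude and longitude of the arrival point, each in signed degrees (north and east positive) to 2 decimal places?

Angular distance δ = d/R = 3893/6371 = 0.61105 rad; initial bearing θ = 4.8869 rad.
sin φ₂ = sin φ₁ cos δ + cos φ₁ sin δ cos θ = (-0.5471)(0.8190) + (0.8371)(0.5737)(0.1736) = -0.3647, so φ₂ = -21.39°.
Δλ = atan2(sin θ sin δ cos φ₁, cos δ − sin φ₁ sin φ₂) = atan2(-0.4729, 0.6195) = -37.359°.
λ₂ = -129.640° − 37.359° = -167.00°.

-21.39°, -167.00°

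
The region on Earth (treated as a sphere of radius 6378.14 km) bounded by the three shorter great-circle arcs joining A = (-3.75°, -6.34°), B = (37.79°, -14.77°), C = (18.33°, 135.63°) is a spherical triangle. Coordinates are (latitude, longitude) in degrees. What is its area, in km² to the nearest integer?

55588141 km²

Side lengths (central angles): a = 2.0483, b = 2.4445, c = 0.7378 rad; semiperimeter s = 2.6153.
By l'Huilier's theorem, tan(E/4) = √[tan(s/2) tan((s−a)/2) tan((s−b)/2) tan((s−c)/2)], giving spherical excess E = 1.3665 rad.
Area = E·R² = 1.3665 × (6378.14)² ≈ 55588141 km².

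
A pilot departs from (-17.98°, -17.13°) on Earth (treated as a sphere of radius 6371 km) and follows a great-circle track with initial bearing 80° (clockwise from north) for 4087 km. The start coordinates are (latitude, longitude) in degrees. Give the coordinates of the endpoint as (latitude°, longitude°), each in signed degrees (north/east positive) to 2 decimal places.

-8.54°, 19.45°

Angular distance δ = d/R = 4087/6371 = 0.64150 rad; initial bearing θ = 1.3963 rad.
sin φ₂ = sin φ₁ cos δ + cos φ₁ sin δ cos θ = (-0.3087)(0.8012) + (0.9512)(0.5984)(0.1736) = -0.1485, so φ₂ = -8.54°.
Δλ = atan2(sin θ sin δ cos φ₁, cos δ − sin φ₁ sin φ₂) = atan2(0.5605, 0.7554) = 36.578°.
λ₂ = -17.130° + 36.578° = 19.45°.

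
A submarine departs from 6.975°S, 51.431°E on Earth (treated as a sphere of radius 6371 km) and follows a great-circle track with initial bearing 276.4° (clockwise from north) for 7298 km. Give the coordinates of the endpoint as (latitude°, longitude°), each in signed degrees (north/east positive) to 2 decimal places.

Angular distance δ = d/R = 7298/6371 = 1.14550 rad; initial bearing θ = 4.8241 rad.
sin φ₂ = sin φ₁ cos δ + cos φ₁ sin δ cos θ = (-0.1214)(0.4126) + (0.9926)(0.9109)(0.1115) = 0.0507, so φ₂ = 2.91°.
Δλ = atan2(sin θ sin δ cos φ₁, cos δ − sin φ₁ sin φ₂) = atan2(-0.8985, 0.4187) = -65.013°.
λ₂ = 51.431° − 65.013° = -13.58°.

2.91°, -13.58°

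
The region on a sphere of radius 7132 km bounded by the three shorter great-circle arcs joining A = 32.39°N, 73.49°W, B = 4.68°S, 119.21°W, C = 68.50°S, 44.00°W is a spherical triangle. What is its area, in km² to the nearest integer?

Side lengths (central angles): a = 1.4008, b = 1.8019, c = 0.9957 rad; semiperimeter s = 2.0992.
By l'Huilier's theorem, tan(E/4) = √[tan(s/2) tan((s−a)/2) tan((s−b)/2) tan((s−c)/2)], giving spherical excess E = 0.9490 rad.
Area = E·R² = 0.9490 × (7132)² ≈ 48270258 km².

48270258 km²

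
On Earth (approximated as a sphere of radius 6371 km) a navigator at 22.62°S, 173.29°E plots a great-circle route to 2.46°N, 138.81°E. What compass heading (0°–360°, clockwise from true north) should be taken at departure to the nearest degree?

302°

Δλ = -34.480° = -0.6018 rad.
y = sin Δλ · cos φ₂ = (-0.5661)(0.9991) = -0.5656
x = cos φ₁ sin φ₂ − sin φ₁ cos φ₂ cos Δλ = (0.9231)(0.0429) − (-0.3846)(0.9991)(0.8243) = 0.3564
θ = atan2(y, x) = -57.79°; adding 360° gives 302°.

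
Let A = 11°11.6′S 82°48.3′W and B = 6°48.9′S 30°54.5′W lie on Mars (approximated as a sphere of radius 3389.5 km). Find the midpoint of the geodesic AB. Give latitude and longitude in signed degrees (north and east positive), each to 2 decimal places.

Central angle δ = 0.8968 rad. Interpolating on the sphere with fraction f = 0.5:
P = [sin((1−f)δ)·A + sin(fδ)·B] / sin δ = 0.5549·A + 0.5549·B in Cartesian coordinates,
giving P = (0.5409, -0.8230, -0.1735), i.e. latitude -9.99°, longitude -56.69°.

-9.99°, -56.69°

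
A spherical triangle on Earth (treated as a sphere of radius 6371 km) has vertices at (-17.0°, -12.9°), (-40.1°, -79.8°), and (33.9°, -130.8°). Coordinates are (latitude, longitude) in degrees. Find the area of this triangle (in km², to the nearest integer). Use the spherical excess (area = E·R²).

Side lengths (central angles): a = 1.5305, b = 2.1347, c = 1.0755 rad; semiperimeter s = 2.3703.
By l'Huilier's theorem, tan(E/4) = √[tan(s/2) tan((s−a)/2) tan((s−b)/2) tan((s−c)/2)], giving spherical excess E = 1.2161 rad.
Area = E·R² = 1.2161 × (6371)² ≈ 49359848 km².

49359848 km²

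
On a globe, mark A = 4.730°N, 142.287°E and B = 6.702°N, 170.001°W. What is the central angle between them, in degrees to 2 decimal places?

In radians: φ₁ = 0.0826, φ₂ = 0.1170, Δλ = 47.712° = 0.8327 rad.
cos c = sin φ₁ sin φ₂ + cos φ₁ cos φ₂ cos Δλ = (0.0825)(0.1167) + (0.9966)(0.9932)(0.6729) = 0.67561,
so c = arccos(0.67561) = 0.82901 rad.
So the angular separation is 47.50°.

47.50°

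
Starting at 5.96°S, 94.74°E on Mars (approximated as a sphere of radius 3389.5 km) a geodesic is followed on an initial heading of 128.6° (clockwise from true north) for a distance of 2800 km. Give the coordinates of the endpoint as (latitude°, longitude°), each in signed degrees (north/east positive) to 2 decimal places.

Angular distance δ = d/R = 2800/3389.5 = 0.82608 rad; initial bearing θ = 2.2445 rad.
sin φ₂ = sin φ₁ cos δ + cos φ₁ sin δ cos θ = (-0.1038)(0.6778) + (0.9946)(0.7353)(-0.6239) = -0.5266, so φ₂ = -31.78°.
Δλ = atan2(sin θ sin δ cos φ₁, cos δ − sin φ₁ sin φ₂) = atan2(0.5715, 0.6231) = 42.529°.
λ₂ = 94.740° + 42.529° = 137.27°.

-31.78°, 137.27°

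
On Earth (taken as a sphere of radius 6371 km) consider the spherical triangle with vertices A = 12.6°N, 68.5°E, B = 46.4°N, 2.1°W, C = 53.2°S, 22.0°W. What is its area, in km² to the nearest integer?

59118732 km²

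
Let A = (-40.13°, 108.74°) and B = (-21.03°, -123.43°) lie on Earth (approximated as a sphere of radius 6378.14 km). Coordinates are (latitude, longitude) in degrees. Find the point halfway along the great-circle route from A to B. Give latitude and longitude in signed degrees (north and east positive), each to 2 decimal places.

Central angle δ = 1.7787 rad. Interpolating on the sphere with fraction f = 0.5:
P = [sin((1−f)δ)·A + sin(fδ)·B] / sin δ = 0.7938·A + 0.7938·B in Cartesian coordinates,
giving P = (-0.6031, -0.0436, -0.7964), i.e. latitude -52.79°, longitude -175.87°.

-52.79°, -175.87°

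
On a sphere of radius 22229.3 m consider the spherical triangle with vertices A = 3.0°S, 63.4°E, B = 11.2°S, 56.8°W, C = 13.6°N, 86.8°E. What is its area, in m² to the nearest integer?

255028380 m²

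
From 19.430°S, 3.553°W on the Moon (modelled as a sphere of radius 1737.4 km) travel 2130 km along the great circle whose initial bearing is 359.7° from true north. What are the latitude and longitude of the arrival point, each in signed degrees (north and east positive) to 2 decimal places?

Angular distance δ = d/R = 2130/1737.4 = 1.22597 rad; initial bearing θ = 6.2779 rad.
sin φ₂ = sin φ₁ cos δ + cos φ₁ sin δ cos θ = (-0.3327)(0.3380) + (0.9430)(0.9411)(1.0000) = 0.7751, so φ₂ = 50.81°.
Δλ = atan2(sin θ sin δ cos φ₁, cos δ − sin φ₁ sin φ₂) = atan2(-0.0046, 0.5959) = -0.447°.
λ₂ = -3.553° − 0.447° = -4.00°.

50.81°, -4.00°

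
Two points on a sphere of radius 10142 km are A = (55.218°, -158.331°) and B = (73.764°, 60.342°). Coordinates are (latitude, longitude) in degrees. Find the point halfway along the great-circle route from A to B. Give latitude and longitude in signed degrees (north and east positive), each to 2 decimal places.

Central angle δ = 0.8446 rad. Interpolating on the sphere with fraction f = 0.5:
P = [sin((1−f)δ)·A + sin(fδ)·B] / sin δ = 0.5482·A + 0.5482·B in Cartesian coordinates,
giving P = (-0.2148, 0.0177, 0.9765), i.e. latitude 77.56°, longitude 175.28°.

77.56°, 175.28°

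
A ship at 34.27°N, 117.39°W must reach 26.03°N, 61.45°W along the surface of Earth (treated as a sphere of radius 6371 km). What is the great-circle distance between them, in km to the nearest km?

5390 km

In radians: φ₁ = 0.5981, φ₂ = 0.4543, Δλ = 55.940° = 0.9763 rad.
Haversine: a = sin²(Δφ/2) + cos φ₁ cos φ₂ sin²(Δλ/2) = 0.0052 + (0.8264)(0.8986)(0.2200) = 0.16850.
Central angle c = 2·arcsin(√a) = 0.84599 rad.
Distance = R·c = 6371 × 0.8460 ≈ 5390 km.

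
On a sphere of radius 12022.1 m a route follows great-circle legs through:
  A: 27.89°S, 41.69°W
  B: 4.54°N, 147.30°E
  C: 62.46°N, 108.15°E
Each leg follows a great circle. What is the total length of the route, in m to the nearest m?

46123 m

Leg A→B: central angle 2.7076 rad, distance 32550.6 m.
Leg B→C: central angle 1.1289 rad, distance 13572.1 m.
Total: 32550.6 + 13572.1 ≈ 46123 m.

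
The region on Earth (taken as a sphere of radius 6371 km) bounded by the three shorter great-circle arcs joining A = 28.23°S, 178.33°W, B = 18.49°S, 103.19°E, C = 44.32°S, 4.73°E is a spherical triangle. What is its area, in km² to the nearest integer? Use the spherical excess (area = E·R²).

53324937 km²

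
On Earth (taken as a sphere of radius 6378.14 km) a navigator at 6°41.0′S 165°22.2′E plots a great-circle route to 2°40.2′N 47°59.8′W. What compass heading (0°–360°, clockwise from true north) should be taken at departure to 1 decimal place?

With φ₁ = -0.1166, φ₂ = 0.0466, Δλ = 2.5592 rad, the forward-azimuth formula gives
θ = atan2( sin Δλ cos φ₂ , cos φ₁ sin φ₂ − sin φ₁ cos φ₂ cos Δλ ) = atan2(0.5494, -0.0508) = 95.29°.
So the initial bearing is 95.3°.

95.3°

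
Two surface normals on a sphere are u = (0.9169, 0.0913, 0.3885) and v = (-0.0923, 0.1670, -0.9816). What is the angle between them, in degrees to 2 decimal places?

u·v = -0.4507; |u| = 1.0000, |v| = 1.0000.
cos θ = (u·v)/(|u||v|) = -0.4508, so θ = 116.79°.

116.79°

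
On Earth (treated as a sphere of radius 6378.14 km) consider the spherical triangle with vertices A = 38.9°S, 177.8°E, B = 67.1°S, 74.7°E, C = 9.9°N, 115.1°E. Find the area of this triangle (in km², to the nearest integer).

33869133 km²

Side lengths (central angles): a = 1.4369, b = 1.3247, c = 1.0358 rad; semiperimeter s = 1.8987.
By l'Huilier's theorem, tan(E/4) = √[tan(s/2) tan((s−a)/2) tan((s−b)/2) tan((s−c)/2)], giving spherical excess E = 0.8326 rad.
Area = E·R² = 0.8326 × (6378.14)² ≈ 33869133 km².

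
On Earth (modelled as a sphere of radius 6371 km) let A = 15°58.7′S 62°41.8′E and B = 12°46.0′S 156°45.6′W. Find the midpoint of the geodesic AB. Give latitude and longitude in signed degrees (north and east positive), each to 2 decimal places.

-37.20°, 134.12°

Central angle δ = 2.2957 rad. Interpolating on the sphere with fraction f = 0.5:
P = [sin((1−f)δ)·A + sin(fδ)·B] / sin δ = 1.2182·A + 1.2182·B in Cartesian coordinates,
giving P = (-0.5545, 0.5719, -0.6046), i.e. latitude -37.20°, longitude 134.12°.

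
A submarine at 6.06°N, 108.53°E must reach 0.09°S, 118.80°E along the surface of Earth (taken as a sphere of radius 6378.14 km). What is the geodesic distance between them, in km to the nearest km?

In radians: φ₁ = 0.1058, φ₂ = -0.0016, Δλ = 10.270° = 0.1792 rad.
Haversine: a = sin²(Δφ/2) + cos φ₁ cos φ₂ sin²(Δλ/2) = 0.0029 + (0.9944)(1.0000)(0.0080) = 0.01084.
Central angle c = 2·arcsin(√a) = 0.20864 rad.
Distance = R·c = 6378.14 × 0.2086 ≈ 1331 km.

1331 km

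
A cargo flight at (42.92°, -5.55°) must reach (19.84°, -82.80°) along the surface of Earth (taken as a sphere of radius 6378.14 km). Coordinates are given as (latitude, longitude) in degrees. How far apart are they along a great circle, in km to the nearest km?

7511 km

With latitudes φ₁ = 42.920°, φ₂ = 19.840° and longitude difference Δλ = -77.250°:
cos c = sin φ₁ sin φ₂ + cos φ₁ cos φ₂ cos Δλ = (0.6810)(0.3394) + (0.7323)(0.9406)(0.2207) = 0.38314,
so c = arccos(0.38314) = 1.17760 rad.
Distance = R·c = 6378.14 × 1.1776 ≈ 7511 km.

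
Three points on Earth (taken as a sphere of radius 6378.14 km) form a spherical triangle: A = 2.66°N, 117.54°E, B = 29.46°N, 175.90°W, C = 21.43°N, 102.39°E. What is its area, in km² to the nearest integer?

11708749 km²

Side lengths (central angles): a = 1.2697, b = 0.4165, c = 1.1931 rad; semiperimeter s = 1.4397.
By l'Huilier's theorem, tan(E/4) = √[tan(s/2) tan((s−a)/2) tan((s−b)/2) tan((s−c)/2)], giving spherical excess E = 0.2878 rad.
Area = E·R² = 0.2878 × (6378.14)² ≈ 11708749 km².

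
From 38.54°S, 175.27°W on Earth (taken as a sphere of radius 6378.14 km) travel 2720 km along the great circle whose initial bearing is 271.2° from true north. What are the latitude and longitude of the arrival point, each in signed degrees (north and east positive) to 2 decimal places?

-34.09°, 154.77°

Angular distance δ = d/R = 2720/6378.14 = 0.42646 rad; initial bearing θ = 4.7333 rad.
sin φ₂ = sin φ₁ cos δ + cos φ₁ sin δ cos θ = (-0.6231)(0.9104) + (0.7822)(0.4136)(0.0209) = -0.5605, so φ₂ = -34.09°.
Δλ = atan2(sin θ sin δ cos φ₁, cos δ − sin φ₁ sin φ₂) = atan2(-0.3235, 0.5612) = -29.958°.
λ₂ = -175.270° − 29.958° = -205.23° → 154.77° after wrapping to (−180°, 180°].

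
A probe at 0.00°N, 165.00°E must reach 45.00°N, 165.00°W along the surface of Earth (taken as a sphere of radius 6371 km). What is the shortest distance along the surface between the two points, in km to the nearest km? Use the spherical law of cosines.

With latitudes φ₁ = 0.000°, φ₂ = 45.000° and longitude difference Δλ = 30.000°:
cos c = sin φ₁ sin φ₂ + cos φ₁ cos φ₂ cos Δλ = (0.0000)(0.7071) + (1.0000)(0.7071)(0.8660) = 0.61237,
so c = arccos(0.61237) = 0.91174 rad.
Distance = R·c = 6371 × 0.9117 ≈ 5809 km.

5809 km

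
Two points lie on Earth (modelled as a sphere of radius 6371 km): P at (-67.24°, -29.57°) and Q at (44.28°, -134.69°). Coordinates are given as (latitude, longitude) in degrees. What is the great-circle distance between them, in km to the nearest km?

Let φ₁ = -1.1736 rad, φ₂ = 0.7728 rad, and Δλ = -1.8347 rad.
Haversine: a = sin²(Δφ/2) + cos φ₁ cos φ₂ sin²(Δλ/2) = 0.6834 + (0.3869)(0.7159)(0.6304) = 0.85802.
Central angle c = 2·arcsin(√a) = 2.36892 rad.
Distance = R·c = 6371 × 2.3689 ≈ 15092 km.

15092 km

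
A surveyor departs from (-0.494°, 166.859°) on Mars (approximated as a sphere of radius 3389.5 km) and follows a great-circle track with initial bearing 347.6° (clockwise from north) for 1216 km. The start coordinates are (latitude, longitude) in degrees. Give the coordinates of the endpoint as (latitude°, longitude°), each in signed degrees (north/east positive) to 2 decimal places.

19.56°, 162.27°

Angular distance δ = d/R = 1216/3389.5 = 0.35875 rad; initial bearing θ = 6.0668 rad.
sin φ₂ = sin φ₁ cos δ + cos φ₁ sin δ cos θ = (-0.0086)(0.9363) + (1.0000)(0.3511)(0.9767) = 0.3348, so φ₂ = 19.56°.
Δλ = atan2(sin θ sin δ cos φ₁, cos δ − sin φ₁ sin φ₂) = atan2(-0.0754, 0.9392) = -4.589°.
λ₂ = 166.859° − 4.589° = 162.27°.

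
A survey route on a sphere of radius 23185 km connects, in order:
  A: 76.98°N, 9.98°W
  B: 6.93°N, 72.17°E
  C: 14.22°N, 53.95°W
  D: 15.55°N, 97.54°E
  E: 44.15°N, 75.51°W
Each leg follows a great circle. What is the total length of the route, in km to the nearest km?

187344 km

Leg A→B: central angle 1.4221 rad, distance 32972.5 km.
Leg B→C: central angle 2.1384 rad, distance 49578.5 km.
Leg C→D: central angle 2.4261 rad, distance 56249.4 km.
Leg D→E: central angle 2.0938 rad, distance 48543.8 km.
Total: 32972.5 + 49578.5 + 56249.4 + 48543.8 ≈ 187344 km.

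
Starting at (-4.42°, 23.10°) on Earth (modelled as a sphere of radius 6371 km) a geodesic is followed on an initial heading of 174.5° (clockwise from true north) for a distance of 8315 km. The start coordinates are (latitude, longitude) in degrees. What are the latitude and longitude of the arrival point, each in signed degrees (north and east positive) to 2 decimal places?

Angular distance δ = d/R = 8315/6371 = 1.30513 rad; initial bearing θ = 3.0456 rad.
sin φ₂ = sin φ₁ cos δ + cos φ₁ sin δ cos θ = (-0.0771)(0.2625) + (0.9970)(0.9649)(-0.9954) = -0.9779, so φ₂ = -77.92°.
Δλ = atan2(sin θ sin δ cos φ₁, cos δ − sin φ₁ sin φ₂) = atan2(0.0922, 0.1872) = 26.225°.
λ₂ = 23.100° + 26.225° = 49.32°.

-77.92°, 49.32°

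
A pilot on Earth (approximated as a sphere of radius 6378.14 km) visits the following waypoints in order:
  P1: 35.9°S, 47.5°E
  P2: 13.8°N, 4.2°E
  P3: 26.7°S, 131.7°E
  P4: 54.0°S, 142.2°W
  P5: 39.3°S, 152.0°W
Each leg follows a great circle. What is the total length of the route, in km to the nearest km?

30770 km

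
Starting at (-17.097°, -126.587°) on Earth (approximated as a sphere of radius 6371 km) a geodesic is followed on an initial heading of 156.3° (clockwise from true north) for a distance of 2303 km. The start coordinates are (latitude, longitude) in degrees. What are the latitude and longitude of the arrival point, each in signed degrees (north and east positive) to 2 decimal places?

Angular distance δ = d/R = 2303/6371 = 0.36148 rad; initial bearing θ = 2.7279 rad.
sin φ₂ = sin φ₁ cos δ + cos φ₁ sin δ cos θ = (-0.2940)(0.9354) + (0.9558)(0.3537)(-0.9157) = -0.5845, so φ₂ = -35.77°.
Δλ = atan2(sin θ sin δ cos φ₁, cos δ − sin φ₁ sin φ₂) = atan2(0.1359, 0.7635) = 10.090°.
λ₂ = -126.587° + 10.090° = -116.50°.

-35.77°, -116.50°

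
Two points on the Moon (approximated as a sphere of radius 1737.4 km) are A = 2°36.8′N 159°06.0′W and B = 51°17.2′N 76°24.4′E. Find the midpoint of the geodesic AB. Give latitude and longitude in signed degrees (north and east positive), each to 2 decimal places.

The central angle between A and B is δ = 1.8947 rad.
With f = 0.5, the slerp weights are sin((1−f)δ)/sin δ = 0.8564 and sin(fδ)/sin δ = 0.8564.
Weighted sum of the unit vectors: (0.8564)·(-0.9332,-0.3564,0.0456) + (0.8564)·(0.1470,0.6079,0.7803) = (-0.6733, 0.2154, 0.7073).
Converting back: φ = atan2(z, √(x²+y²)) = 45.01°, λ = atan2(y, x) = 162.26°.

45.01°, 162.26°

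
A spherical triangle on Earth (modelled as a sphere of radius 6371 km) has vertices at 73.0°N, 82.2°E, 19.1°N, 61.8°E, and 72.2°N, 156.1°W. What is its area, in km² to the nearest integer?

1711544 km²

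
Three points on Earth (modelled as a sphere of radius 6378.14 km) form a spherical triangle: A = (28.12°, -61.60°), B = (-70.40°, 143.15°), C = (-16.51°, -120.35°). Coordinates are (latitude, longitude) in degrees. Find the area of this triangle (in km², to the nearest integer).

Side lengths (central angles): a = 1.3374, b = 1.2611, c = 2.3641 rad; semiperimeter s = 2.4813.
By l'Huilier's theorem, tan(E/4) = √[tan(s/2) tan((s−a)/2) tan((s−b)/2) tan((s−c)/2)], giving spherical excess E = 1.0830 rad.
Area = E·R² = 1.0830 × (6378.14)² ≈ 44056597 km².

44056597 km²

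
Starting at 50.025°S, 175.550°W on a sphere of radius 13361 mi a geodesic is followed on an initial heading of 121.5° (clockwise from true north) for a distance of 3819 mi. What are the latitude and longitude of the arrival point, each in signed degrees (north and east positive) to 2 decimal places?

-56.09°, -150.03°

Angular distance δ = d/R = 3819/13361 = 0.28583 rad; initial bearing θ = 2.1206 rad.
sin φ₂ = sin φ₁ cos δ + cos φ₁ sin δ cos θ = (-0.7663)(0.9594) + (0.6425)(0.2820)(-0.5225) = -0.8299, so φ₂ = -56.09°.
Δλ = atan2(sin θ sin δ cos φ₁, cos δ − sin φ₁ sin φ₂) = atan2(0.1545, 0.3235) = 25.524°.
λ₂ = -175.550° + 25.524° = -150.03°.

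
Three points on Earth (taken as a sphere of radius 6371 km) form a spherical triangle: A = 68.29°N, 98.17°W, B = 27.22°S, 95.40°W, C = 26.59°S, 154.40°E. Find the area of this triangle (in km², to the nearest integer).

Side lengths (central angles): a = 1.6407, b = 2.1117, c = 1.6674 rad; semiperimeter s = 2.7099.
By l'Huilier's theorem, tan(E/4) = √[tan(s/2) tan((s−a)/2) tan((s−b)/2) tan((s−c)/2)], giving spherical excess E = 2.4199 rad.
Area = E·R² = 2.4199 × (6371)² ≈ 98222651 km².

98222651 km²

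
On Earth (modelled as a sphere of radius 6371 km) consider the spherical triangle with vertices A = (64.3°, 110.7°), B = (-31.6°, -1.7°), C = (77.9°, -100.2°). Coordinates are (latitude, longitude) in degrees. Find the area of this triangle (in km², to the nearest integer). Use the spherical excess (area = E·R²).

Side lengths (central angles): a = 2.1397, b = 0.6384, c = 2.2305 rad; semiperimeter s = 2.5043.
By l'Huilier's theorem, tan(E/4) = √[tan(s/2) tan((s−a)/2) tan((s−b)/2) tan((s−c)/2)], giving spherical excess E = 1.2471 rad.
Area = E·R² = 1.2471 × (6371)² ≈ 50619060 km².

50619060 km²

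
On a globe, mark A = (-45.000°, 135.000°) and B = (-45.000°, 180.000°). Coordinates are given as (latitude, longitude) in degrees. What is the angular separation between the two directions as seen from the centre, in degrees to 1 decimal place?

In radians: φ₁ = -0.7854, φ₂ = -0.7854, Δλ = 45.000° = 0.7854 rad.
Haversine: a = sin²(Δφ/2) + cos φ₁ cos φ₂ sin²(Δλ/2) = 0.0000 + (0.7071)(0.7071)(0.1464) = 0.07322.
Central angle c = 2·arcsin(√a) = 0.54803 rad.
So the angular separation is 31.4°.

31.4°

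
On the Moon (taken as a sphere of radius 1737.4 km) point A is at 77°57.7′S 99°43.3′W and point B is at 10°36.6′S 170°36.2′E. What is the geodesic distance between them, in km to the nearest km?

2412 km

Let φ₁ = -1.3607 rad, φ₂ = -0.1852 rad, and Δλ = -1.5651 rad.
Haversine: a = sin²(Δφ/2) + cos φ₁ cos φ₂ sin²(Δλ/2) = 0.3075 + (0.2086)(0.9829)(0.4972) = 0.40938.
Central angle c = 2·arcsin(√a) = 1.38855 rad.
Distance = R·c = 1737.4 × 1.3886 ≈ 2412 km.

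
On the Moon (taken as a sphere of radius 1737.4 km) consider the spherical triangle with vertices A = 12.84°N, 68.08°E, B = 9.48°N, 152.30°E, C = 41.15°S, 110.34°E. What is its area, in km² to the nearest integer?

Side lengths (central angles): a = 1.1108, b = 1.1624, c = 1.4369 rad; semiperimeter s = 1.8551.
By l'Huilier's theorem, tan(E/4) = √[tan(s/2) tan((s−a)/2) tan((s−b)/2) tan((s−c)/2)], giving spherical excess E = 0.7884 rad.
Area = E·R² = 0.7884 × (1737.4)² ≈ 2379682 km².

2379682 km²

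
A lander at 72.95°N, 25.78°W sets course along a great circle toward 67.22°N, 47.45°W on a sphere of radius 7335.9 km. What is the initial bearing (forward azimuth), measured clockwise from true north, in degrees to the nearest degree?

Δλ = -21.670° = -0.3782 rad.
y = sin Δλ · cos φ₂ = (-0.3693)(0.3872) = -0.1430
x = cos φ₁ sin φ₂ − sin φ₁ cos φ₂ cos Δλ = (0.2932)(0.9220) − (0.9560)(0.3872)(0.9293) = -0.0737
θ = atan2(y, x) = -117.26°; adding 360° gives 243°.

243°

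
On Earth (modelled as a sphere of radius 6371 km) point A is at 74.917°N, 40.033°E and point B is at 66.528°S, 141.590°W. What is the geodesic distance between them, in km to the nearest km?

In radians: φ₁ = 1.3075, φ₂ = -1.1611, Δλ = 178.377° = 3.1133 rad.
cos c = sin φ₁ sin φ₂ + cos φ₁ cos φ₂ cos Δλ = (0.9655)(-0.9173) + (0.2602)(0.3983)(-0.9996) = -0.98926,
so c = arccos(-0.98926) = 2.99489 rad.
Distance = R·c = 6371 × 2.9949 ≈ 19080 km.

19080 km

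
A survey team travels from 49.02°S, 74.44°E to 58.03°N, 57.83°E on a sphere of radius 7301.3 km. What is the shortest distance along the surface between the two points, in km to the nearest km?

13752 km

With latitudes φ₁ = -49.020°, φ₂ = 58.030° and longitude difference Δλ = -16.610°:
Haversine: a = sin²(Δφ/2) + cos φ₁ cos φ₂ sin²(Δλ/2) = 0.6466 + (0.6558)(0.5295)(0.0209) = 0.65385.
Central angle c = 2·arcsin(√a) = 1.88357 rad.
Distance = R·c = 7301.3 × 1.8836 ≈ 13752 km.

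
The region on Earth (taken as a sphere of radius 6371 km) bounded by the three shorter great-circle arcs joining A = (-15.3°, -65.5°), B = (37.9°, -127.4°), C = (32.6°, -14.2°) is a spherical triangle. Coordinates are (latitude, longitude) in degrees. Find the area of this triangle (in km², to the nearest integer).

Side lengths (central angles): a = 1.5017, b = 1.1962, c = 1.3731 rad; semiperimeter s = 2.0355.
By l'Huilier's theorem, tan(E/4) = √[tan(s/2) tan((s−a)/2) tan((s−b)/2) tan((s−c)/2)], giving spherical excess E = 1.0200 rad.
Area = E·R² = 1.0200 × (6371)² ≈ 41401260 km².

41401260 km²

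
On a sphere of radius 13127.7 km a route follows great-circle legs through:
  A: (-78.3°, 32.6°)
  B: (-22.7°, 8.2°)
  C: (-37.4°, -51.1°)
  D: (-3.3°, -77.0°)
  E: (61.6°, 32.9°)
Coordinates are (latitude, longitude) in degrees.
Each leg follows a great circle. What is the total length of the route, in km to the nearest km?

Leg A→B: central angle 0.9905 rad, distance 13003.2 km.
Leg B→C: central angle 0.9166 rad, distance 12032.3 km.
Leg C→D: central angle 0.7252 rad, distance 9519.6 km.
Leg D→E: central angle 1.7847 rad, distance 23428.8 km.
Total: 13003.2 + 12032.3 + 9519.6 + 23428.8 ≈ 57984 km.

57984 km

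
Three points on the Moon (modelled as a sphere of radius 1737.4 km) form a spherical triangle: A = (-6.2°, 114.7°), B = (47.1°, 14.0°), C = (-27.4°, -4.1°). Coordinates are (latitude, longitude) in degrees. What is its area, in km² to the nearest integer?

5653069 km²

Side lengths (central angles): a = 1.3312, b = 1.9557, c = 1.7770 rad; semiperimeter s = 2.5320.
By l'Huilier's theorem, tan(E/4) = √[tan(s/2) tan((s−a)/2) tan((s−b)/2) tan((s−c)/2)], giving spherical excess E = 1.8728 rad.
Area = E·R² = 1.8728 × (1737.4)² ≈ 5653069 km².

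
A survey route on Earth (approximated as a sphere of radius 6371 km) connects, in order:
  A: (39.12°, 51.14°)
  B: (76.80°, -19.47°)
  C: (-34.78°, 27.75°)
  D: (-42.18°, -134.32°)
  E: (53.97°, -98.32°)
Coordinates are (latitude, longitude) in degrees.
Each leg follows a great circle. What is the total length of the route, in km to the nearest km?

Leg A→B: central angle 0.8324 rad, distance 5303.3 km.
Leg B→C: central angle 2.0130 rad, distance 12825.1 km.
Leg C→D: central angle 1.7681 rad, distance 11264.9 km.
Leg D→E: central angle 1.7623 rad, distance 11227.9 km.
Total: 5303.3 + 12825.1 + 11264.9 + 11227.9 ≈ 40621 km.

40621 km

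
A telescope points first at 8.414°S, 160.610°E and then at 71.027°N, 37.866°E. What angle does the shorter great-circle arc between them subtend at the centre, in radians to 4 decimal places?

With latitudes φ₁ = -8.414°, φ₂ = 71.027° and longitude difference Δλ = -122.744°:
Haversine: a = sin²(Δφ/2) + cos φ₁ cos φ₂ sin²(Δλ/2) = 0.4084 + (0.9892)(0.3251)(0.7704) = 0.65617.
Central angle c = 2·arcsin(√a) = 1.88845 rad.
So the angular separation is 1.8884 rad.

1.8884 rad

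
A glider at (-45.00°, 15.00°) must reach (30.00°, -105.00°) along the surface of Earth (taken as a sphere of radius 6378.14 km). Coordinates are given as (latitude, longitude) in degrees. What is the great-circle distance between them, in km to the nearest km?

In radians: φ₁ = -0.7854, φ₂ = 0.5236, Δλ = -120.000° = -2.0944 rad.
cos c = sin φ₁ sin φ₂ + cos φ₁ cos φ₂ cos Δλ = (-0.7071)(0.5000) + (0.7071)(0.8660)(-0.5000) = -0.65974,
so c = arccos(-0.65974) = 2.29127 rad.
Distance = R·c = 6378.14 × 2.2913 ≈ 14614 km.

14614 km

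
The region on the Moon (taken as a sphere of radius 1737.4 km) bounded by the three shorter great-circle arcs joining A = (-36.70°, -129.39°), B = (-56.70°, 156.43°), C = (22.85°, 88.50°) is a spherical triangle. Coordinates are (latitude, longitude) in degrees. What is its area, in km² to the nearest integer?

2262641 km²

Side lengths (central angles): a = 1.7057, b = 2.5238, c = 0.9027 rad; semiperimeter s = 2.5661.
By l'Huilier's theorem, tan(E/4) = √[tan(s/2) tan((s−a)/2) tan((s−b)/2) tan((s−c)/2)], giving spherical excess E = 0.7496 rad.
Area = E·R² = 0.7496 × (1737.4)² ≈ 2262641 km².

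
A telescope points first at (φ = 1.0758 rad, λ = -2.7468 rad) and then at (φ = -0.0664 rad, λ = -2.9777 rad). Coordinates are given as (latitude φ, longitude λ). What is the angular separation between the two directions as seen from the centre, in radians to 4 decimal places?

1.1560 rad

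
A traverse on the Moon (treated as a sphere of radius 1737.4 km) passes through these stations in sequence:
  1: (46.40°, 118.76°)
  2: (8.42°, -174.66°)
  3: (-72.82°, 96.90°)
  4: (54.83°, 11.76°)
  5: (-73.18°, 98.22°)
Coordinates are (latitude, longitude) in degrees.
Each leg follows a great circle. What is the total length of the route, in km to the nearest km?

13525 km

Leg 1→2: central angle 1.1840 rad, distance 2057.2 km.
Leg 2→3: central angle 1.7031 rad, distance 2959.0 km.
Leg 3→4: central angle 2.4443 rad, distance 4246.7 km.
Leg 4→5: central angle 2.4531 rad, distance 4262.0 km.
Total: 2057.2 + 2959.0 + 4246.7 + 4262.0 ≈ 13525 km.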